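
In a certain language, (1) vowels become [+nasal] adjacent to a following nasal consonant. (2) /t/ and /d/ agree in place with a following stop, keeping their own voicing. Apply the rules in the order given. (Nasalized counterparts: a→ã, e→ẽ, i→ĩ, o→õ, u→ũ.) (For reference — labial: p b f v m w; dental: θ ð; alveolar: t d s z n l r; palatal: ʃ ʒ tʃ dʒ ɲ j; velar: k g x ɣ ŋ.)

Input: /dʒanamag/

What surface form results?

Rule 1: /a/ before nasal /n/ → [ã]
Rule 1: /a/ before nasal /m/ → [ã]
After rule 1: dʒãnãmag
Rule 2: no segment meets the rule's conditions; no change.

[dʒãnãmag]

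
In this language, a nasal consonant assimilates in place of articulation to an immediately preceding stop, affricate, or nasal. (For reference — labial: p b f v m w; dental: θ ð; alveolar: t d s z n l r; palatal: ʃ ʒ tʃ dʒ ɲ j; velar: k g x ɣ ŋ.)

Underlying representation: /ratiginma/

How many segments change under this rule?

/m/ after /n/ (alveolar) → [n]
1 segment changes.

1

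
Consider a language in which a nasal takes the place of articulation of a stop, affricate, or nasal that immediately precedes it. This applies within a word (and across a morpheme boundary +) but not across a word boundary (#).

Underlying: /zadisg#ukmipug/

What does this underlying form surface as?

[zadisg#ukŋipug]

/m/ after /k/ (velar) → [ŋ]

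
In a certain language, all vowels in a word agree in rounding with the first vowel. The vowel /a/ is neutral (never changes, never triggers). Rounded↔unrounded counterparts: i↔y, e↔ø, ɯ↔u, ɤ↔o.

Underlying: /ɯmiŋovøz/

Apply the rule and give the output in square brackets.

/o/ harmonizes with /ɯ/ ([-round]) → [ɤ]
/ø/ harmonizes with /ɯ/ ([-round]) → [e]

[ɯmiŋɤvez]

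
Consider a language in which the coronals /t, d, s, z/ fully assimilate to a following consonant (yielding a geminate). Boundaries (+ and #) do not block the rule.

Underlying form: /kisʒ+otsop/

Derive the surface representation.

[kiʒʒ+ossop]

/s/ before /ʒ/ → [ʒ] (total assimilation)
/t/ before /s/ → [s] (total assimilation)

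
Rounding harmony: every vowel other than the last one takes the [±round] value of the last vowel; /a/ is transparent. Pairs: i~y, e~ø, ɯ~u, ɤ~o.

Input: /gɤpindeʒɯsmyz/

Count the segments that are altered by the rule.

4

/ɤ/ harmonizes with /y/ ([+round]) → [o]
/i/ harmonizes with /y/ ([+round]) → [y]
/e/ harmonizes with /y/ ([+round]) → [ø]
/ɯ/ harmonizes with /y/ ([+round]) → [u]
4 segments change.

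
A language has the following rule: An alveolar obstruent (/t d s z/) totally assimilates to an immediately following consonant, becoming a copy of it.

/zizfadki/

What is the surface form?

/z/ before /f/ → [f] (total assimilation)
/d/ before /k/ → [k] (total assimilation)

[ziffakki]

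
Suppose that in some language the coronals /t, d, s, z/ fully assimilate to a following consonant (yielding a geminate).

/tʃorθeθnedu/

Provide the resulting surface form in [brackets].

[tʃorθeθnedu]

no segment meets the rule's conditions; no change.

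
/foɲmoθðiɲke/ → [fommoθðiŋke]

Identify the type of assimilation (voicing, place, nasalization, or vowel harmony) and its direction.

/ɲ/→[m] /ɲ/→[ŋ].
Each target copies a feature from the following segment, so the direction is regressive.

place assimilation, regressive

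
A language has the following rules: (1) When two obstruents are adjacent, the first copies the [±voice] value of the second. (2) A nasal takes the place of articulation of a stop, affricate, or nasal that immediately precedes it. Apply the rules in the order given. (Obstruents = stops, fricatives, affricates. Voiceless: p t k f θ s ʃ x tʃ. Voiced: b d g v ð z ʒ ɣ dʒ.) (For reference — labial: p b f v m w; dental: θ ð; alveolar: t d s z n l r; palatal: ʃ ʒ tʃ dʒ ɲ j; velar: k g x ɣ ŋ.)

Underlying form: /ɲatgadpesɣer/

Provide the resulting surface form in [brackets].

Rule 1: /t/ before /g/ (voiced) → [d]
Rule 1: /d/ before /p/ (voiceless) → [t]
Rule 1: /s/ before /ɣ/ (voiced) → [z]
After rule 1: ɲadgatpezɣer
Rule 2: no segment meets the rule's conditions; no change.

[ɲadgatpezɣer]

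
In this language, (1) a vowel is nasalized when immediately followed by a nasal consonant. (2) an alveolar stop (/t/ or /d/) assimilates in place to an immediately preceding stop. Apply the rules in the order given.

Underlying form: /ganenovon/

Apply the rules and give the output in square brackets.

Rule 1: /a/ before nasal /n/ → [ã]
Rule 1: /e/ before nasal /n/ → [ẽ]
Rule 1: /o/ before nasal /n/ → [õ]
After rule 1: gãnẽnovõn
Rule 2: no segment meets the rule's conditions; no change.

[gãnẽnovõn]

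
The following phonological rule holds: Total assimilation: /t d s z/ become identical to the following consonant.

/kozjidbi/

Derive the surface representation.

/z/ before /j/ → [j] (total assimilation)
/d/ before /b/ → [b] (total assimilation)

[kojjibbi]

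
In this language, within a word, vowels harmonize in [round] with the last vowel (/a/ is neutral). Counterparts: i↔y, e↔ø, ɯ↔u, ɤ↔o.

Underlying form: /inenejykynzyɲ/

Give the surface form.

[ynønøjykynzyɲ]

/i/ harmonizes with /y/ ([+round]) → [y]
/e/ harmonizes with /y/ ([+round]) → [ø]
/e/ harmonizes with /y/ ([+round]) → [ø]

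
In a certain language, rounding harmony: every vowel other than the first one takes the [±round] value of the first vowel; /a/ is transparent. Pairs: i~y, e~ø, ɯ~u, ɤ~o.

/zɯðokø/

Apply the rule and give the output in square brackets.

[zɯðɤke]

/o/ harmonizes with /ɯ/ ([-round]) → [ɤ]
/ø/ harmonizes with /ɯ/ ([-round]) → [e]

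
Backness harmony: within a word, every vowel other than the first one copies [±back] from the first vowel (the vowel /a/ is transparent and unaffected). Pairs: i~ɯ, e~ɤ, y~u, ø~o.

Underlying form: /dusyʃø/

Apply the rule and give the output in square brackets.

[dusuʃo]

/y/ harmonizes with /u/ ([+back]) → [u]
/ø/ harmonizes with /u/ ([+back]) → [o]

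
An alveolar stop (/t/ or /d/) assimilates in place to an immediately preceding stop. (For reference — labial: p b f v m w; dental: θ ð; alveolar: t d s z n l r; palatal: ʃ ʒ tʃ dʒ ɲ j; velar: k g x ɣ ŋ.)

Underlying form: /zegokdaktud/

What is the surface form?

[zegokgakkud]

/d/ after /k/ (velar) → [g]
/t/ after /k/ (velar) → [k]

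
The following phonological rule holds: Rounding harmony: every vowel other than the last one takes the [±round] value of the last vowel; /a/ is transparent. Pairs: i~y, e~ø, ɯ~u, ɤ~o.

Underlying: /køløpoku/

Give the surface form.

no segment meets the rule's conditions; no change.

[køløpoku]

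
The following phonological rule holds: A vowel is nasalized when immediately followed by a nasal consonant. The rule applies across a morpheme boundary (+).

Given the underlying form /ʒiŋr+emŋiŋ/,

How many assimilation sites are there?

/i/ before nasal /ŋ/ → [ĩ]
/e/ before nasal /m/ → [ẽ]
/i/ before nasal /ŋ/ → [ĩ]
3 segments change.

3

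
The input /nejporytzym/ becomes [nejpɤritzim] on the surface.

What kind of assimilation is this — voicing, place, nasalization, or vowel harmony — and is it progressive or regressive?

/o/→[ɤ] /y/→[i] /y/→[i].
Vowels agree with the first vowel, so the harmony is progressive.

vowel harmony, progressive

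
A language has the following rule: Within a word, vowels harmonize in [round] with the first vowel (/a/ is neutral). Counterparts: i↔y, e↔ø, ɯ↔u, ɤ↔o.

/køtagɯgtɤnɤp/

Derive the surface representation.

[køtagugtonop]

/ɯ/ harmonizes with /ø/ ([+round]) → [u]
/ɤ/ harmonizes with /ø/ ([+round]) → [o]
/ɤ/ harmonizes with /ø/ ([+round]) → [o]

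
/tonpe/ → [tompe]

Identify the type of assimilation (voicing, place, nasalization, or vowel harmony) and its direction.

place assimilation, regressive

/n/→[m].
Each target copies a feature from the following segment, so the direction is regressive.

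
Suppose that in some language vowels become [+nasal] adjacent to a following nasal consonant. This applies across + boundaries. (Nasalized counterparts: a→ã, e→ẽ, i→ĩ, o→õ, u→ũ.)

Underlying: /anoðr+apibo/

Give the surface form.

/a/ before nasal /n/ → [ã]

[ãnoðr+apibo]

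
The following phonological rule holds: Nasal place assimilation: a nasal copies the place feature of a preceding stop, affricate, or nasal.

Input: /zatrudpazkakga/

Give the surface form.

no segment meets the rule's conditions; no change.

[zatrudpazkakga]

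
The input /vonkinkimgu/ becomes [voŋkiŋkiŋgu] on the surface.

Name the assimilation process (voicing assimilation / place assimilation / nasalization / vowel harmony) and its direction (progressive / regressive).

place assimilation, regressive

/n/→[ŋ] /n/→[ŋ] /m/→[ŋ].
Each target copies a feature from the following segment, so the direction is regressive.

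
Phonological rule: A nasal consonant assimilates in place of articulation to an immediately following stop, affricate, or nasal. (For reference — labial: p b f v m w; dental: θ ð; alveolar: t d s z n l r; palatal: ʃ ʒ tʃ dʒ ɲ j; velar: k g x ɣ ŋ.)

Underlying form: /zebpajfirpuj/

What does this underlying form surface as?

[zebpajfirpuj]

no segment meets the rule's conditions; no change.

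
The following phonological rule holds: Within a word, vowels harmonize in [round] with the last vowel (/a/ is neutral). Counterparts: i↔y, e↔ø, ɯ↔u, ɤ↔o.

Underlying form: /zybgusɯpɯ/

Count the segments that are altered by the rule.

2

/y/ harmonizes with /ɯ/ ([-round]) → [i]
/u/ harmonizes with /ɯ/ ([-round]) → [ɯ]
2 segments change.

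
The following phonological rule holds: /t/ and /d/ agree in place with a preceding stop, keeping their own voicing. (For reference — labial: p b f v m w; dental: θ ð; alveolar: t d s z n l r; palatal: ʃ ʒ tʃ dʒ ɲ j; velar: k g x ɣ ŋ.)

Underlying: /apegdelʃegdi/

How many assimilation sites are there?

2

/d/ after /g/ (velar) → [g]
/d/ after /g/ (velar) → [g]
2 segments change.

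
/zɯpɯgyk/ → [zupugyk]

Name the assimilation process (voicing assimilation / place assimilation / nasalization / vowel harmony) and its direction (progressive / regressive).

/ɯ/→[u] /ɯ/→[u].
Vowels agree with the last vowel, so the harmony is regressive.

vowel harmony, regressive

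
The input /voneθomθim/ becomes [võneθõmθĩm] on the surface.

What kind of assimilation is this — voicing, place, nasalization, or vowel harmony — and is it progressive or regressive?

nasalization, regressive

/o/→[õ] /o/→[õ] /i/→[ĩ].
Each target copies a feature from the following segment, so the direction is regressive.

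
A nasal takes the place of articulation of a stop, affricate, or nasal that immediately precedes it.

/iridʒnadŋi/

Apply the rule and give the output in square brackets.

/n/ after /dʒ/ (palatal) → [ɲ]
/ŋ/ after /d/ (alveolar) → [n]

[iridʒɲadni]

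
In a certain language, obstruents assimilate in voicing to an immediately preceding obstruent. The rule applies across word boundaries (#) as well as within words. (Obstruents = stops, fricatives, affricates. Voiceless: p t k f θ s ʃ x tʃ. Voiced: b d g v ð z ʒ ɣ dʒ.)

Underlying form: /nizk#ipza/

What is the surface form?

[nizg#ipsa]

/k/ after /z/ (voiced) → [g]
/z/ after /p/ (voiceless) → [s]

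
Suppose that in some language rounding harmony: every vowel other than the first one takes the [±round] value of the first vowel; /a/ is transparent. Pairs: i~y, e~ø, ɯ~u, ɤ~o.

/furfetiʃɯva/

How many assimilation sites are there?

/e/ harmonizes with /u/ ([+round]) → [ø]
/i/ harmonizes with /u/ ([+round]) → [y]
/ɯ/ harmonizes with /u/ ([+round]) → [u]
3 segments change.

3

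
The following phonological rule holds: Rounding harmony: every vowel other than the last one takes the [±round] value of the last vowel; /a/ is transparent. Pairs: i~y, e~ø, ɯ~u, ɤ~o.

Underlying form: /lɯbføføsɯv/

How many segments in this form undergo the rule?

/ø/ harmonizes with /ɯ/ ([-round]) → [e]
/ø/ harmonizes with /ɯ/ ([-round]) → [e]
2 segments change.

2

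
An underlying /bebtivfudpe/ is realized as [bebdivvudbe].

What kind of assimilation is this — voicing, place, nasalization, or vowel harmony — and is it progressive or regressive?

voicing assimilation, progressive

/t/→[d] /f/→[v] /p/→[b].
Each target copies a feature from the preceding segment, so the direction is progressive.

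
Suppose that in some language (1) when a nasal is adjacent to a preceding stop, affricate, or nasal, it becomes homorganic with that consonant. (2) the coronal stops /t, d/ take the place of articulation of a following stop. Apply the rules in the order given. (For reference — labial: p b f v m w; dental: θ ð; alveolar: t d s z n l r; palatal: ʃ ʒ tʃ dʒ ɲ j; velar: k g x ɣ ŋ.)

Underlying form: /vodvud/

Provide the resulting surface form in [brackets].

Rule 1: no segment meets the rule's conditions; no change.
After rule 1: vodvud
Rule 2: no segment meets the rule's conditions; no change.

[vodvud]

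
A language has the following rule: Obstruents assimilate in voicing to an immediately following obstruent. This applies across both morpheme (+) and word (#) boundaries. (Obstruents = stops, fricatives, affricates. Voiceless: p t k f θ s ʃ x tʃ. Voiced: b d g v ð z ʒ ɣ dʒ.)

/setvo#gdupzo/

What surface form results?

/t/ before /v/ (voiced) → [d]
/p/ before /z/ (voiced) → [b]

[sedvo#gdubzo]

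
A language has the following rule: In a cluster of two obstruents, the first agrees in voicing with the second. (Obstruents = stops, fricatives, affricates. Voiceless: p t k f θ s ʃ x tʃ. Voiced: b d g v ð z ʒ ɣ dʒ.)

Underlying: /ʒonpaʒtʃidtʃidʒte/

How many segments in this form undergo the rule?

/ʒ/ before /tʃ/ (voiceless) → [ʃ]
/d/ before /tʃ/ (voiceless) → [t]
/dʒ/ before /t/ (voiceless) → [tʃ]
3 segments change.

3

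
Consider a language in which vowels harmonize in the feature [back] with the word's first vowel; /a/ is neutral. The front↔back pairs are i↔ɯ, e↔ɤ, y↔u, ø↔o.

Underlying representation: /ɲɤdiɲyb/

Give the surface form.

[ɲɤdɯɲub]

/i/ harmonizes with /ɤ/ ([+back]) → [ɯ]
/y/ harmonizes with /ɤ/ ([+back]) → [u]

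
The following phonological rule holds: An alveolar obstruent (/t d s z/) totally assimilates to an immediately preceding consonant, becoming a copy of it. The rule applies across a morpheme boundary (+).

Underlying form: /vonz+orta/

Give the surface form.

/z/ after /n/ → [n] (total assimilation)
/t/ after /r/ → [r] (total assimilation)

[vonn+orra]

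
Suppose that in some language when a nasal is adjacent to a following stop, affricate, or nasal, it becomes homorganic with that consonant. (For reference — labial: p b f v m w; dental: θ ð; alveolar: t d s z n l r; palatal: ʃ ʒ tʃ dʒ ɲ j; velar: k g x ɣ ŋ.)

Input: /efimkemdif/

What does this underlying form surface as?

/m/ before /k/ (velar) → [ŋ]
/m/ before /d/ (alveolar) → [n]

[efiŋkendif]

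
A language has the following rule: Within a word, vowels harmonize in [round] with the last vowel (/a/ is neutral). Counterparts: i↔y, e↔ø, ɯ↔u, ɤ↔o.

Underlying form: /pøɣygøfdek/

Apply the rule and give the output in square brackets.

[peɣigefdek]

/ø/ harmonizes with /e/ ([-round]) → [e]
/y/ harmonizes with /e/ ([-round]) → [i]
/ø/ harmonizes with /e/ ([-round]) → [e]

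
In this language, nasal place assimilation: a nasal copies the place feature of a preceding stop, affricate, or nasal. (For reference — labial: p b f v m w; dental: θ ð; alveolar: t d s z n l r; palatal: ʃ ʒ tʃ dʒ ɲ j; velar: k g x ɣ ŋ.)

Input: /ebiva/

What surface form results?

no segment meets the rule's conditions; no change.

[ebiva]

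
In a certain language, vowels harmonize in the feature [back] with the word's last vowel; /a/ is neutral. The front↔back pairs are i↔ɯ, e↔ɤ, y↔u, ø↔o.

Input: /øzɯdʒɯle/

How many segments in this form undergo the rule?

/ɯ/ harmonizes with /e/ ([-back]) → [i]
/ɯ/ harmonizes with /e/ ([-back]) → [i]
2 segments change.

2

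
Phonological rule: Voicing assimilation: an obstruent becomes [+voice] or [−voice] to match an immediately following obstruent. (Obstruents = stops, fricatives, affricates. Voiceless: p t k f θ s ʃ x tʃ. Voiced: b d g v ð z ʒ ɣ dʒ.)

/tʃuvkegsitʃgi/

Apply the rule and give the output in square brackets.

/v/ before /k/ (voiceless) → [f]
/g/ before /s/ (voiceless) → [k]
/tʃ/ before /g/ (voiced) → [dʒ]

[tʃufkeksidʒgi]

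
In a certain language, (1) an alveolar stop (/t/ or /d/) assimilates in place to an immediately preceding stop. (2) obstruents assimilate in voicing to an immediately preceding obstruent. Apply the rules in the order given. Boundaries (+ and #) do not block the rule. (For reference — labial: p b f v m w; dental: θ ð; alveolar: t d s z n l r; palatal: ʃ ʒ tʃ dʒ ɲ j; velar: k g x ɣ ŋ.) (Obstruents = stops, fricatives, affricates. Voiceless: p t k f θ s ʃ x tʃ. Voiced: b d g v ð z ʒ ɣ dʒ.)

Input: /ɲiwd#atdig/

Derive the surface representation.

[ɲiwd#attig]

Rule 1: no segment meets the rule's conditions; no change.
After rule 1: ɲiwd#atdig
Rule 2: /d/ after /t/ (voiceless) → [t]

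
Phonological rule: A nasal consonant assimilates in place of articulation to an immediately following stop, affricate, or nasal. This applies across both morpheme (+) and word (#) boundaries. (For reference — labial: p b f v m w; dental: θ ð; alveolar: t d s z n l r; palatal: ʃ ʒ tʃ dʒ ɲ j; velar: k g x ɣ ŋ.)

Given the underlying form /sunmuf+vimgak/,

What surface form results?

/n/ before /m/ (labial) → [m]
/m/ before /g/ (velar) → [ŋ]

[summuf+viŋgak]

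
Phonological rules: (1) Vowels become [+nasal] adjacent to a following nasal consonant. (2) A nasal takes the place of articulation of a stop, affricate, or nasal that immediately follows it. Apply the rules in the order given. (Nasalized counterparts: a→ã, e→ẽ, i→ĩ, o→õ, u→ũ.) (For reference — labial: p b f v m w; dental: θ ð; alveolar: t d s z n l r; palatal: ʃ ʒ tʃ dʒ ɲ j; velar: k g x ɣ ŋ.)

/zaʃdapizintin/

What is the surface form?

Rule 1: /i/ before nasal /n/ → [ĩ]
Rule 1: /i/ before nasal /n/ → [ĩ]
After rule 1: zaʃdapizĩntĩn
Rule 2: no segment meets the rule's conditions; no change.

[zaʃdapizĩntĩn]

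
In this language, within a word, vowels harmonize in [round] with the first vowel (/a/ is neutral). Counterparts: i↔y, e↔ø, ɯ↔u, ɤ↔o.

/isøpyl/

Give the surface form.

[isepil]

/ø/ harmonizes with /i/ ([-round]) → [e]
/y/ harmonizes with /i/ ([-round]) → [i]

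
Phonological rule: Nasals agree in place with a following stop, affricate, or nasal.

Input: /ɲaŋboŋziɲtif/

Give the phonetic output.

/ŋ/ before /b/ (labial) → [m]
/ɲ/ before /t/ (alveolar) → [n]

[ɲamboŋzintif]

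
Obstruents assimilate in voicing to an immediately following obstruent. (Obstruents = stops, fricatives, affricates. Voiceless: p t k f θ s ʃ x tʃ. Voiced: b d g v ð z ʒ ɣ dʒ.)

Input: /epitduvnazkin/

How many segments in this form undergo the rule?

/t/ before /d/ (voiced) → [d]
/z/ before /k/ (voiceless) → [s]
2 segments change.

2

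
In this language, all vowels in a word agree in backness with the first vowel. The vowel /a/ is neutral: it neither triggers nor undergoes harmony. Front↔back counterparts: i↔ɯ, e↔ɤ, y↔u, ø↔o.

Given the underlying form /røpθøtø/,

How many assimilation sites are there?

0

No segment meets the rule's conditions.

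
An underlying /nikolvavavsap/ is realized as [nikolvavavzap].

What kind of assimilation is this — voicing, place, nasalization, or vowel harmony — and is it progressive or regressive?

voicing assimilation, progressive

/s/→[z].
Each target copies a feature from the preceding segment, so the direction is progressive.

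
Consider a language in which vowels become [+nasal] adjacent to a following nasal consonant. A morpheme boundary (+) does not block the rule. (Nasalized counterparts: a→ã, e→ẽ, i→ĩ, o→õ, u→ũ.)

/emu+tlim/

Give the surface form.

[ẽmu+tlĩm]

/e/ before nasal /m/ → [ẽ]
/i/ before nasal /m/ → [ĩ]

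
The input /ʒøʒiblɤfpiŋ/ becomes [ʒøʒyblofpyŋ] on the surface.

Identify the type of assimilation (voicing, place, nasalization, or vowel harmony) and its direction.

/i/→[y] /ɤ/→[o] /i/→[y].
Vowels agree with the first vowel, so the harmony is progressive.

vowel harmony, progressive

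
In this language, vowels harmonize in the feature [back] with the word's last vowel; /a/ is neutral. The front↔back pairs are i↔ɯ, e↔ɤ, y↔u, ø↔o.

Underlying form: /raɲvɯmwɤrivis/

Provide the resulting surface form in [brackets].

[raɲvimwerivis]

/ɯ/ harmonizes with /i/ ([-back]) → [i]
/ɤ/ harmonizes with /i/ ([-back]) → [e]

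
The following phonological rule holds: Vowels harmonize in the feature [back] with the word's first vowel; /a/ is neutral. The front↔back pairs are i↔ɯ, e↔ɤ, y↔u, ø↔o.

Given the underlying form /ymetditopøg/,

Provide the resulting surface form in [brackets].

/o/ harmonizes with /y/ ([-back]) → [ø]

[ymetditøpøg]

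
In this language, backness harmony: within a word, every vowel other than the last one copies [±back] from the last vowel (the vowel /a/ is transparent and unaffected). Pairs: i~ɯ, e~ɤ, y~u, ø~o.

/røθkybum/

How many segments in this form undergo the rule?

2

/ø/ harmonizes with /u/ ([+back]) → [o]
/y/ harmonizes with /u/ ([+back]) → [u]
2 segments change.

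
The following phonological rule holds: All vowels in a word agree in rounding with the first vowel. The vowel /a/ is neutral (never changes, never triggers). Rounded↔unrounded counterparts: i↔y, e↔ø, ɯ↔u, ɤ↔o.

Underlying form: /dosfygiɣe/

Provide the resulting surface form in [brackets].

/i/ harmonizes with /o/ ([+round]) → [y]
/e/ harmonizes with /o/ ([+round]) → [ø]

[dosfygyɣø]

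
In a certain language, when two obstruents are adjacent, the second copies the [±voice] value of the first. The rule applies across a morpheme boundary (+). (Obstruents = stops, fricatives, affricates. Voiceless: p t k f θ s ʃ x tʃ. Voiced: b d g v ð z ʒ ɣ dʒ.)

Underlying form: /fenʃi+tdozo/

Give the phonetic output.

/d/ after /t/ (voiceless) → [t]

[fenʃi+ttozo]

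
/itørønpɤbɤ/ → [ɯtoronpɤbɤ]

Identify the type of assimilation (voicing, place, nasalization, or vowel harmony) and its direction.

/i/→[ɯ] /ø/→[o] /ø/→[o].
Vowels agree with the last vowel, so the harmony is regressive.

vowel harmony, regressive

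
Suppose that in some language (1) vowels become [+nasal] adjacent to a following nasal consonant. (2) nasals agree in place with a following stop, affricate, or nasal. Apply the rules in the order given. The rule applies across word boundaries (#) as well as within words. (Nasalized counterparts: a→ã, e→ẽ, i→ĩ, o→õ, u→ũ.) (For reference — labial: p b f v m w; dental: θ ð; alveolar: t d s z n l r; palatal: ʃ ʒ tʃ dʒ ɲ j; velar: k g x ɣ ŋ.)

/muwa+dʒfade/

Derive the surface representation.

[muwa+dʒfade]

Rule 1: no segment meets the rule's conditions; no change.
After rule 1: muwa+dʒfade
Rule 2: no segment meets the rule's conditions; no change.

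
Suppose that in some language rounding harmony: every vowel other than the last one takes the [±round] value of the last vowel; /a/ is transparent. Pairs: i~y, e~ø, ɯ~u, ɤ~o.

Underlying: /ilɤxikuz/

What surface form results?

[yloxykuz]

/i/ harmonizes with /u/ ([+round]) → [y]
/ɤ/ harmonizes with /u/ ([+round]) → [o]
/i/ harmonizes with /u/ ([+round]) → [y]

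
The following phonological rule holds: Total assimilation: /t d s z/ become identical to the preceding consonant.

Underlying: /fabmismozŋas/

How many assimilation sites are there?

0

No segment meets the rule's conditions.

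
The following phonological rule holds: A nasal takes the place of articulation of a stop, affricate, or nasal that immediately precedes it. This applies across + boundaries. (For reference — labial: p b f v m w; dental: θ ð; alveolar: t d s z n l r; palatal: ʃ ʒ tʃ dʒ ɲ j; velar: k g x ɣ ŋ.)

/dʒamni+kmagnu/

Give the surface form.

/n/ after /m/ (labial) → [m]
/m/ after /k/ (velar) → [ŋ]
/n/ after /g/ (velar) → [ŋ]

[dʒammi+kŋagŋu]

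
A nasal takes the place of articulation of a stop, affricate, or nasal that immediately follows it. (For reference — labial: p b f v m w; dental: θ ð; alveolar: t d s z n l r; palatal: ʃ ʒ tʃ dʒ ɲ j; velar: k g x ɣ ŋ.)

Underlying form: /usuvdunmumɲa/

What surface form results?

[usuvdummuɲɲa]

/n/ before /m/ (labial) → [m]
/m/ before /ɲ/ (palatal) → [ɲ]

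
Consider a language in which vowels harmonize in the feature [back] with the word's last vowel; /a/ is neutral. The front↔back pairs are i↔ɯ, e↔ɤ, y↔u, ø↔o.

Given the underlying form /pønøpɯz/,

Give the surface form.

/ø/ harmonizes with /ɯ/ ([+back]) → [o]
/ø/ harmonizes with /ɯ/ ([+back]) → [o]

[ponopɯz]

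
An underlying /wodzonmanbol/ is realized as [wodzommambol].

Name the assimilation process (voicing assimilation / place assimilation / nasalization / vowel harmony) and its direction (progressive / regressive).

/n/→[m] /n/→[m].
Each target copies a feature from the following segment, so the direction is regressive.

place assimilation, regressive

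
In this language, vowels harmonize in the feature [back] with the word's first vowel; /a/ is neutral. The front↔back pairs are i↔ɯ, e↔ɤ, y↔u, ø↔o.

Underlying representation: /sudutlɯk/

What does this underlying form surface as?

no segment meets the rule's conditions; no change.

[sudutlɯk]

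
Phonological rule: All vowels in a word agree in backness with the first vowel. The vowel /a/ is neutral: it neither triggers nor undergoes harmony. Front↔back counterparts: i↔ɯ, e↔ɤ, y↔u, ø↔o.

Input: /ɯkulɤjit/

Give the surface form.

/i/ harmonizes with /ɯ/ ([+back]) → [ɯ]

[ɯkulɤjɯt]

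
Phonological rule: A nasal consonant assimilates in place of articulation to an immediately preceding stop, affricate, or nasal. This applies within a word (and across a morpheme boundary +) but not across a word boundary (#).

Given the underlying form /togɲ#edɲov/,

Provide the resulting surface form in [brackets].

/ɲ/ after /g/ (velar) → [ŋ]
/ɲ/ after /d/ (alveolar) → [n]

[togŋ#ednov]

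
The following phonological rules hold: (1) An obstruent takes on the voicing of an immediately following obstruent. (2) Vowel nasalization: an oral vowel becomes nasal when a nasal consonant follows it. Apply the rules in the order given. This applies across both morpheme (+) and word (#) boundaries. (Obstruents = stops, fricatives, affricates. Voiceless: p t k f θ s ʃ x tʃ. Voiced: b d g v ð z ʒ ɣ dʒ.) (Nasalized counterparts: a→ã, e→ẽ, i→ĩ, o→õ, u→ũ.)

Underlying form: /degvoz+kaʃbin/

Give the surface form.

Rule 1: /z/ before /k/ (voiceless) → [s]
Rule 1: /ʃ/ before /b/ (voiced) → [ʒ]
After rule 1: degvos+kaʒbin
Rule 2: /i/ before nasal /n/ → [ĩ]

[degvos+kaʒbĩn]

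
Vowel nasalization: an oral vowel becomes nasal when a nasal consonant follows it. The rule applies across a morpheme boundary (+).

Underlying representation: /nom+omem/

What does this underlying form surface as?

/o/ before nasal /m/ → [õ]
/o/ before nasal /m/ → [õ]
/e/ before nasal /m/ → [ẽ]

[nõm+õmẽm]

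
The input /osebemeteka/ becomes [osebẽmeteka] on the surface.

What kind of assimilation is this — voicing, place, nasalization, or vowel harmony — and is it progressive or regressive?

/e/→[ẽ].
Each target copies a feature from the following segment, so the direction is regressive.

nasalization, regressive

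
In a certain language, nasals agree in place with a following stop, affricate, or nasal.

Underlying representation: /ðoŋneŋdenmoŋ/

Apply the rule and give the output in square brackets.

/ŋ/ before /n/ (alveolar) → [n]
/ŋ/ before /d/ (alveolar) → [n]
/n/ before /m/ (labial) → [m]

[ðonnendemmoŋ]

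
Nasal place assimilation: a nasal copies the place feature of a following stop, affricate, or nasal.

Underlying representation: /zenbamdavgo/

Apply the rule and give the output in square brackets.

[zembandavgo]

/n/ before /b/ (labial) → [m]
/m/ before /d/ (alveolar) → [n]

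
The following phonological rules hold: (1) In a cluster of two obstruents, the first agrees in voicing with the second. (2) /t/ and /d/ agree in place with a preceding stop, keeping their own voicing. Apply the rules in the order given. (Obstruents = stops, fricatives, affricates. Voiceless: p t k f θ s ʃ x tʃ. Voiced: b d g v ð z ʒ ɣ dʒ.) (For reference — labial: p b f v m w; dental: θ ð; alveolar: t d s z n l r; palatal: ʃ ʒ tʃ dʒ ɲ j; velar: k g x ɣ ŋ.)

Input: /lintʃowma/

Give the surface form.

Rule 1: no segment meets the rule's conditions; no change.
After rule 1: lintʃowma
Rule 2: no segment meets the rule's conditions; no change.

[lintʃowma]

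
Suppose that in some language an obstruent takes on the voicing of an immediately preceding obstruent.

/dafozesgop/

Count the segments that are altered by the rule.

1

/g/ after /s/ (voiceless) → [k]
1 segment changes.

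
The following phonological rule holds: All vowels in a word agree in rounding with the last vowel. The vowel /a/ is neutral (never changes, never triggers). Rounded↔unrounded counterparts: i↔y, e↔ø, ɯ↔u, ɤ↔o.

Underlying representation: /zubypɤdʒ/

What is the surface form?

/u/ harmonizes with /ɤ/ ([-round]) → [ɯ]
/y/ harmonizes with /ɤ/ ([-round]) → [i]

[zɯbipɤdʒ]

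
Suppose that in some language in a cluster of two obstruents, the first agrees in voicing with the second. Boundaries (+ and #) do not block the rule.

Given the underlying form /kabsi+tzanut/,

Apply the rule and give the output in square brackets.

/b/ before /s/ (voiceless) → [p]
/t/ before /z/ (voiced) → [d]

[kapsi+dzanut]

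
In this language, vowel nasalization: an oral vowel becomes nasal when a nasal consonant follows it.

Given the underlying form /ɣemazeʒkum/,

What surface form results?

/e/ before nasal /m/ → [ẽ]
/u/ before nasal /m/ → [ũ]

[ɣẽmazeʒkũm]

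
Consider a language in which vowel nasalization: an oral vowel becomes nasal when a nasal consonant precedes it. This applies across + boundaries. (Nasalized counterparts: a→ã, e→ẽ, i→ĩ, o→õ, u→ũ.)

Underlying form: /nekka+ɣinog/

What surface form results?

[nẽkka+ɣinõg]

/e/ after nasal /n/ → [ẽ]
/o/ after nasal /n/ → [õ]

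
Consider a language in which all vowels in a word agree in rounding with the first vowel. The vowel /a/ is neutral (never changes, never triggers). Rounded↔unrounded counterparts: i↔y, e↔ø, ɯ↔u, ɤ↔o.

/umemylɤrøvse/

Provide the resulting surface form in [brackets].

[umømylorøvsø]

/e/ harmonizes with /u/ ([+round]) → [ø]
/ɤ/ harmonizes with /u/ ([+round]) → [o]
/e/ harmonizes with /u/ ([+round]) → [ø]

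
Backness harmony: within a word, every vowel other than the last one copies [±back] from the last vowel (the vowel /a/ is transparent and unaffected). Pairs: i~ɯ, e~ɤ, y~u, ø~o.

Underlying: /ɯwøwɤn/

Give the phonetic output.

[ɯwowɤn]

/ø/ harmonizes with /ɤ/ ([+back]) → [o]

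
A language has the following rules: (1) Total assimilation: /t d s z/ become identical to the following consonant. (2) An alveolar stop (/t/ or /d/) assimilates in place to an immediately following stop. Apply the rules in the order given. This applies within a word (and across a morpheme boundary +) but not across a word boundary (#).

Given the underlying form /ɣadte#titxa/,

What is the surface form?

[ɣatte#tixxa]

Rule 1: /d/ before /t/ → [t] (total assimilation)
Rule 1: /t/ before /x/ → [x] (total assimilation)
After rule 1: ɣatte#tixxa
Rule 2: no segment meets the rule's conditions; no change.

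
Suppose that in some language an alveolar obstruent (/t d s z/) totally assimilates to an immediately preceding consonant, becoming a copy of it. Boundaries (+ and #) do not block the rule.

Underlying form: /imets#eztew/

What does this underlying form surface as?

/s/ after /t/ → [t] (total assimilation)
/t/ after /z/ → [z] (total assimilation)

[imett#ezzew]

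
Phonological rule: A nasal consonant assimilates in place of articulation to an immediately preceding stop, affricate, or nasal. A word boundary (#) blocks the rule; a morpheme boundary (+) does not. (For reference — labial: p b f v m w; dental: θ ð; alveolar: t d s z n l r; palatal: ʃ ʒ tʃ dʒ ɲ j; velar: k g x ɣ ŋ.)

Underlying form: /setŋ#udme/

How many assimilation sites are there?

/ŋ/ after /t/ (alveolar) → [n]
/m/ after /d/ (alveolar) → [n]
2 segments change.

2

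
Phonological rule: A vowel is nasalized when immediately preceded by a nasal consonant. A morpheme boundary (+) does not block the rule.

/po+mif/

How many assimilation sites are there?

/i/ after nasal /m/ → [ĩ]
1 segment changes.

1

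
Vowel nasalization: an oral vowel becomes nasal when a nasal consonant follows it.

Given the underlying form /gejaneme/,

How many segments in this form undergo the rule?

/a/ before nasal /n/ → [ã]
/e/ before nasal /m/ → [ẽ]
2 segments change.

2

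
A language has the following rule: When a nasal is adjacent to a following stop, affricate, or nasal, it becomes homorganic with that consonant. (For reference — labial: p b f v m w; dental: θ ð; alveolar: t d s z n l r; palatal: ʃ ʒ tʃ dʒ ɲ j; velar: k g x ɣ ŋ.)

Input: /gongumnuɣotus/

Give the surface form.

/n/ before /g/ (velar) → [ŋ]
/m/ before /n/ (alveolar) → [n]

[goŋgunnuɣotus]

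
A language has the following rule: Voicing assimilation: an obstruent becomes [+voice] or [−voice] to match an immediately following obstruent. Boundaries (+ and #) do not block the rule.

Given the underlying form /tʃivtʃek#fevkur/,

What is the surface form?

/v/ before /tʃ/ (voiceless) → [f]
/v/ before /k/ (voiceless) → [f]

[tʃiftʃek#fefkur]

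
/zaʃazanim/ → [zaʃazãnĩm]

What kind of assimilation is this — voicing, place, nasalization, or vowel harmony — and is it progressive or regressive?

/a/→[ã] /i/→[ĩ].
Each target copies a feature from the following segment, so the direction is regressive.

nasalization, regressive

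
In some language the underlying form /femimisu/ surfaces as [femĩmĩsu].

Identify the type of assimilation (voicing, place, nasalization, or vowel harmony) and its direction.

nasalization, progressive

/i/→[ĩ] /i/→[ĩ].
Each target copies a feature from the preceding segment, so the direction is progressive.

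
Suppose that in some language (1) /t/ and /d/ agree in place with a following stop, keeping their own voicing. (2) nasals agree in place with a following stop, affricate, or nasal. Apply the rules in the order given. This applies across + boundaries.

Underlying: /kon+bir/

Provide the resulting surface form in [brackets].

[kom+bir]

Rule 1: no segment meets the rule's conditions; no change.
After rule 1: kon+bir
Rule 2: /n/ before /b/ (labial) → [m]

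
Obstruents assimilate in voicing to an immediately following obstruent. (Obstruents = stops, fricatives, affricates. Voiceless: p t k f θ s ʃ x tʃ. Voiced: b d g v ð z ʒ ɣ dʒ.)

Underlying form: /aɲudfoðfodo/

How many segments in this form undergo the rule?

2

/d/ before /f/ (voiceless) → [t]
/ð/ before /f/ (voiceless) → [θ]
2 segments change.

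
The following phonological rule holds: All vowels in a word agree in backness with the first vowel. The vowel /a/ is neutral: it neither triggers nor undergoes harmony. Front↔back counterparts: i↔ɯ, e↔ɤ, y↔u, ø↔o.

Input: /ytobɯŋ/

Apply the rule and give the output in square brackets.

/o/ harmonizes with /y/ ([-back]) → [ø]
/ɯ/ harmonizes with /y/ ([-back]) → [i]

[ytøbiŋ]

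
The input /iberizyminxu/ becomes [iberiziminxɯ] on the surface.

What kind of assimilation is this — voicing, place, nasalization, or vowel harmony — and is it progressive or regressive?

vowel harmony, progressive

/y/→[i] /u/→[ɯ].
Vowels agree with the first vowel, so the harmony is progressive.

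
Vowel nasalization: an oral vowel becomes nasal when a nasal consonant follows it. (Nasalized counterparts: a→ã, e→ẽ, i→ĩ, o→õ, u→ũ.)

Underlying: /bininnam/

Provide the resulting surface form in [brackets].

/i/ before nasal /n/ → [ĩ]
/i/ before nasal /n/ → [ĩ]
/a/ before nasal /m/ → [ã]

[bĩnĩnnãm]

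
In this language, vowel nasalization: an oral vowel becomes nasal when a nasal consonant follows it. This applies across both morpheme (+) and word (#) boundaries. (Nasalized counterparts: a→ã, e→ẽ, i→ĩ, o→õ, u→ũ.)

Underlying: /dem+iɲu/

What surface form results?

[dẽm+ĩɲu]

/e/ before nasal /m/ → [ẽ]
/i/ before nasal /ɲ/ → [ĩ]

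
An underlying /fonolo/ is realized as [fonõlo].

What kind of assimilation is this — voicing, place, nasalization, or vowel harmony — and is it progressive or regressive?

nasalization, progressive

/o/→[õ].
Each target copies a feature from the preceding segment, so the direction is progressive.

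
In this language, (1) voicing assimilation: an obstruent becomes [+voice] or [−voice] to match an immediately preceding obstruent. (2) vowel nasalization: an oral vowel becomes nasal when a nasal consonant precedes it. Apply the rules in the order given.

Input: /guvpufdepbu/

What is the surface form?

Rule 1: /p/ after /v/ (voiced) → [b]
Rule 1: /d/ after /f/ (voiceless) → [t]
Rule 1: /b/ after /p/ (voiceless) → [p]
After rule 1: guvbufteppu
Rule 2: no segment meets the rule's conditions; no change.

[guvbufteppu]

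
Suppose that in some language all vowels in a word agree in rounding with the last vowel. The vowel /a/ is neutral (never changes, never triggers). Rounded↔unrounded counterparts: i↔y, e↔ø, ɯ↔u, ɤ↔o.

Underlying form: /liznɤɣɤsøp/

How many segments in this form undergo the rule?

/i/ harmonizes with /ø/ ([+round]) → [y]
/ɤ/ harmonizes with /ø/ ([+round]) → [o]
/ɤ/ harmonizes with /ø/ ([+round]) → [o]
3 segments change.

3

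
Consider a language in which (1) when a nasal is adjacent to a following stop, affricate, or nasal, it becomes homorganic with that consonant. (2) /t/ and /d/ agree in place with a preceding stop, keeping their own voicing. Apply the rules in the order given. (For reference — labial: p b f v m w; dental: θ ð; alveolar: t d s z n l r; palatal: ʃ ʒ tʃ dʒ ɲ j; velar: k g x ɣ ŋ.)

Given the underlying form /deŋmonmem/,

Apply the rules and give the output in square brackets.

[demmommem]

Rule 1: /ŋ/ before /m/ (labial) → [m]
Rule 1: /n/ before /m/ (labial) → [m]
After rule 1: demmommem
Rule 2: no segment meets the rule's conditions; no change.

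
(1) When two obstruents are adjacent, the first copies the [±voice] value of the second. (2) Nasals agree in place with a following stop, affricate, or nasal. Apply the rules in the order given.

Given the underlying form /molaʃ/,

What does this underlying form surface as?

Rule 1: no segment meets the rule's conditions; no change.
After rule 1: molaʃ
Rule 2: no segment meets the rule's conditions; no change.

[molaʃ]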